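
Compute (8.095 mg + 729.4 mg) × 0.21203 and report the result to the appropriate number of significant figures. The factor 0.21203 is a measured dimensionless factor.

156.4 mg

8.095 mg + 729.4 mg = 737.495 mg; the sum is limited to 1 decimal place (4 s.f.).
Carrying full precision, 737.495 × 0.21203 = 156.37106485 mg; 0.21203 has 5 s.f., so the result keeps min(4, 5) = 4 s.f.
Rounded to 4 significant figures: 156.4 mg.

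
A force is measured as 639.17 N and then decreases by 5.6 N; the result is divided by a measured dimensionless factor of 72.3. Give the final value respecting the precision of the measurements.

639.17 N − 5.6 N = 633.57 N; the difference is limited to 1 decimal place (4 s.f.).
Carrying full precision, 633.57 ÷ 72.3 = 8.76307053942… N; 72.3 has 3 s.f., so the result keeps min(4, 3) = 3 s.f.
Rounded to 3 significant figures: 8.76 N.

8.76 N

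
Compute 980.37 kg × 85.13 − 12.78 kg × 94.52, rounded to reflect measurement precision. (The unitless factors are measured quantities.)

8.225 × 10^4 kg

980.37 × 85.13 = 83458.8981 → 8.346 × 10^4 kg (4 s.f., last digit at the 10^1 place).
12.78 × 94.52 = 1207.9656 → 1208 kg (4 s.f., last digit at the 10^0 place).
Difference: 82250.9325 kg; keep the coarser place, 10^1.
Result: 8.225 × 10^4 kg.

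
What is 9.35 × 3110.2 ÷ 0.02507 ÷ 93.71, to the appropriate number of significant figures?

9.35 × 3110.2 ÷ 0.02507 ÷ 93.71 = 12378.2615804…
Multiplication/division keeps the fewest significant figures: 9.35 → 3 s.f., 3110.2 → 5 s.f., 0.02507 → 4 s.f., 93.71 → 4 s.f.; limit is 3.
Rounded to 3 significant figures: 1.24 × 10⁴.

1.24 × 10⁴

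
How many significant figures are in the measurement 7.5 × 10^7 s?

2

7.5 × 10^7: in scientific notation every digit of the coefficient is significant.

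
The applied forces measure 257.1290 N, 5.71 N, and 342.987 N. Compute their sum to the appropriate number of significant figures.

257.1290 N + 5.71 N + 342.987 N = 605.8260 N.
Addition/subtraction keeps the fewest decimal places: 257.1290 → 4 decimal places, 5.71 → 2 decimal places, 342.987 → 3 decimal places; limit is 2.
Rounded to 2 decimal places: 605.83 N.

605.83 N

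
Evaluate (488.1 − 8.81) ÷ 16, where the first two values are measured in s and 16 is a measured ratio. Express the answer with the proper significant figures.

30. s

488.1 s − 8.81 s = 479.29 s; the difference is limited to 1 decimal place (4 s.f.).
Carrying full precision, 479.29 ÷ 16 = 29.955625 s; 16 has 2 s.f., so the result keeps min(4, 2) = 2 s.f.
Rounded to 2 significant figures: 30. s.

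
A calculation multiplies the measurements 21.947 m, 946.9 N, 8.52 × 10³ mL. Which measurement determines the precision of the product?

8.52 × 10³ mL

21.947 m → 5 s.f.; 946.9 N → 4 s.f.; 8.52 × 10³ mL → 3 s.f.
The fewest is 3 significant figures, from 8.52 × 10³ mL.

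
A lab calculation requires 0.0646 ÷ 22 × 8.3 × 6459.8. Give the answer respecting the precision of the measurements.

0.0646 ÷ 22 × 8.3 × 6459.8 = 157.437071091…
Multiplication/division keeps the fewest significant figures: 0.0646 → 3 s.f., 22 → 2 s.f., 8.3 → 2 s.f., 6459.8 → 5 s.f.; limit is 2.
Rounded to 2 significant figures: 1.6 × 10^2.

1.6 × 10^2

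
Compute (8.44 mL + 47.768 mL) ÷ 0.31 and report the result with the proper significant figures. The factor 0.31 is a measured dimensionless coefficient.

1.8 × 10^2 mL

8.44 mL + 47.768 mL = 56.208 mL; the sum is limited to 2 decimal places (4 s.f.).
Carrying full precision, 56.208 ÷ 0.31 = 181.316129032… mL; 0.31 has 2 s.f., so the result keeps min(4, 2) = 2 s.f.
Rounded to 2 significant figures: 1.8 × 10^2 mL.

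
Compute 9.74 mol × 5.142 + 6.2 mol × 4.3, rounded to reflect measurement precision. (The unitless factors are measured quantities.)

77 mol

9.74 × 5.142 = 50.08308 → 50.1 mol (3 s.f., last digit at the 10^-1 place).
6.2 × 4.3 = 26.66 → 27 mol (2 s.f., last digit at the 10^0 place).
Sum: 76.74308 mol; keep the coarser place, 10^0.
Result: 77 mol.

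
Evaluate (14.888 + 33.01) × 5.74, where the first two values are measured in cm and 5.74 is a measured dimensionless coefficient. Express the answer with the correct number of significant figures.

14.888 cm + 33.01 cm = 47.898 cm; the sum is limited to 2 decimal places (4 s.f.).
Carrying full precision, 47.898 × 5.74 = 274.93452 cm; 5.74 has 3 s.f., so the result keeps min(4, 3) = 3 s.f.
Rounded to 3 significant figures: 275 cm.

275 cm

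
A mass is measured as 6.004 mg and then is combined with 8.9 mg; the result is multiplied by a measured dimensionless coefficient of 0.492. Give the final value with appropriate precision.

6.004 mg + 8.9 mg = 14.904 mg; the sum is limited to 1 decimal place (3 s.f.).
Carrying full precision, 14.904 × 0.492 = 7.332768 mg; 0.492 has 3 s.f., so the result keeps min(3, 3) = 3 s.f.
Rounded to 3 significant figures: 7.33 mg.

7.33 mg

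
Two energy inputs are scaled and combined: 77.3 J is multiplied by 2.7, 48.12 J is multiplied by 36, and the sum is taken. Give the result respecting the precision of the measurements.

1.9 × 10^3 J

77.3 × 2.7 = 208.71 → 2.1 × 10^2 J (2 s.f., last digit at the 10^1 place).
48.12 × 36 = 1732.32 → 1.7 × 10^3 J (2 s.f., last digit at the 10^2 place).
Sum: 1941.03 J; keep the coarser place, 10^2.
Result: 1.9 × 10^3 J.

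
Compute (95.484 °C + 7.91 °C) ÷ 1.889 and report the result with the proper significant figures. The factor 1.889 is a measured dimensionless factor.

54.73 °C

95.484 °C + 7.91 °C = 103.394 °C; the sum is limited to 2 decimal places (5 s.f.).
Carrying full precision, 103.394 ÷ 1.889 = 54.734780307… °C; 1.889 has 4 s.f., so the result keeps min(5, 4) = 4 s.f.
Rounded to 4 significant figures: 54.73 °C.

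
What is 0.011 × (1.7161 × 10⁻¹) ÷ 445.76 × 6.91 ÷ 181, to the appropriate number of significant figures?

0.011 × (1.7161 × 10⁻¹) ÷ 445.76 × 6.91 ÷ 181 = 1.6167156942 × 10^-7…
Multiplication/division keeps the fewest significant figures: 0.011 → 2 s.f., 1.7161 × 10⁻¹ → 5 s.f., 445.76 → 5 s.f., 6.91 → 3 s.f., 181 → 3 s.f.; limit is 2.
Rounded to 2 significant figures: 1.6 × 10⁻⁷.

1.6 × 10⁻⁷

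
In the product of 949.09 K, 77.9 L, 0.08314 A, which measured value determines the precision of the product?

77.9 L

949.09 K → 5 s.f.; 77.9 L → 3 s.f.; 0.08314 A → 4 s.f.
The fewest is 3 significant figures, from 77.9 L.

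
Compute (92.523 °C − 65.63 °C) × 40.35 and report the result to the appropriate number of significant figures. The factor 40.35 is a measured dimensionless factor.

1085 °C

92.523 °C − 65.63 °C = 26.893 °C; the difference is limited to 2 decimal places (4 s.f.).
Carrying full precision, 26.893 × 40.35 = 1085.13255 °C; 40.35 has 4 s.f., so the result keeps min(4, 4) = 4 s.f.
Rounded to 4 significant figures: 1085 °C.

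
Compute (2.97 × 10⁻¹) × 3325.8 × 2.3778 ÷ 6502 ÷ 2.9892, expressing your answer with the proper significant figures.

0.121

(2.97 × 10⁻¹) × 3325.8 × 2.3778 ÷ 6502 ÷ 2.9892 = 0.120844242095…
Multiplication/division keeps the fewest significant figures: 2.97 × 10⁻¹ → 3 s.f., 3325.8 → 5 s.f., 2.3778 → 5 s.f., 6502 → 4 s.f., 2.9892 → 5 s.f.; limit is 3.
Rounded to 3 significant figures: 0.121.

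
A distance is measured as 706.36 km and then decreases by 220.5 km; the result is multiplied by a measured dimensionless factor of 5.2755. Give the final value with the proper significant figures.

2563 km

706.36 km − 220.5 km = 485.86 km; the difference is limited to 1 decimal place (4 s.f.).
Carrying full precision, 485.86 × 5.2755 = 2563.15443 km; 5.2755 has 5 s.f., so the result keeps min(4, 5) = 4 s.f.
Rounded to 4 significant figures: 2563 km.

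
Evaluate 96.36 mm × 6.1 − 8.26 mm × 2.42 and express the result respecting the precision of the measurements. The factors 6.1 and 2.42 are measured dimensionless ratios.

5.7 × 10² mm

96.36 × 6.1 = 587.796 → 5.9 × 10² mm (2 s.f., last digit at the 10^1 place).
8.26 × 2.42 = 19.9892 → 20.0 mm (3 s.f., last digit at the 10^-1 place).
Difference: 567.8068 mm; keep the coarser place, 10^1.
Result: 5.7 × 10² mm.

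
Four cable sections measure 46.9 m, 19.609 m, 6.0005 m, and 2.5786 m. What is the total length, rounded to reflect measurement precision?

75.1 m

46.9 m + 19.609 m + 6.0005 m + 2.5786 m = 75.0881 m.
Addition/subtraction keeps the fewest decimal places: 46.9 → 1 decimal place, 19.609 → 3 decimal places, 6.0005 → 4 decimal places, 2.5786 → 4 decimal places; limit is 1.
Rounded to 1 decimal place: 75.1 m.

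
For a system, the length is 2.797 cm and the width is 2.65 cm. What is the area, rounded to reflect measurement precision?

7.41 cm²

area = 2.797 cm × 2.65 cm = 7.41205 cm².
2.797 has 4 significant figures; 2.65 has 3.
Division/multiplication keeps the fewest: 3 significant figures.
Rounded: 7.41 cm².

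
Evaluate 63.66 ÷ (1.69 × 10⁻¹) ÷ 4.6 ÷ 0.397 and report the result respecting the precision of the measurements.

2.1 × 10²

63.66 ÷ (1.69 × 10⁻¹) ÷ 4.6 ÷ 0.397 = 206.267873471…
Multiplication/division keeps the fewest significant figures: 63.66 → 4 s.f., 1.69 × 10⁻¹ → 3 s.f., 4.6 → 2 s.f., 0.397 → 3 s.f.; limit is 2.
Rounded to 2 significant figures: 2.1 × 10².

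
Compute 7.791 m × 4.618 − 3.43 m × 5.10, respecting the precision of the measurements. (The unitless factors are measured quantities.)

7.791 × 4.618 = 35.978838 → 35.98 m (4 s.f., last digit at the 10^-2 place).
3.43 × 5.10 = 17.493 → 17.5 m (3 s.f., last digit at the 10^-1 place).
Difference: 18.485838 m; keep the coarser place, 10^-1.
Result: 18.5 m.

18.5 m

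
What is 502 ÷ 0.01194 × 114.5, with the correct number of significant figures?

4.81 × 10⁶

502 ÷ 0.01194 × 114.5 = 4813986.59966…
Multiplication/division keeps the fewest significant figures: 502 → 3 s.f., 0.01194 → 4 s.f., 114.5 → 4 s.f.; limit is 3.
Rounded to 3 significant figures: 4.81 × 10⁶.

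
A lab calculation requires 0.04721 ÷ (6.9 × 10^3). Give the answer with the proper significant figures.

6.8 × 10^-6

0.04721 ÷ (6.9 × 10^3) = 0.00000684202898551…
Multiplication/division keeps the fewest significant figures: 0.04721 → 4 s.f., 6.9 × 10^3 → 2 s.f.; limit is 2.
Rounded to 2 significant figures: 6.8 × 10^-6.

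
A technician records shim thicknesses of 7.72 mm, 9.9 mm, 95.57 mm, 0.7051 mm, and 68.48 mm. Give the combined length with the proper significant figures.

182.4 mm

7.72 mm + 9.9 mm + 95.57 mm + 0.7051 mm + 68.48 mm = 182.3751 mm.
Addition/subtraction keeps the fewest decimal places: 7.72 → 2 decimal places, 9.9 → 1 decimal place, 95.57 → 2 decimal places, 0.7051 → 4 decimal places, 68.48 → 2 decimal places; limit is 1.
Rounded to 1 decimal place: 182.4 mm.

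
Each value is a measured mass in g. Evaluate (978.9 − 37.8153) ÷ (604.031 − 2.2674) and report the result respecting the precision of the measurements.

978.9 − 37.8153 = 941.0847, limited to 1 d.p. → 4 s.f.; 604.031 − 2.2674 = 601.7636, limited to 3 d.p. → 6 s.f.
Carrying full precision, 941.0847 ÷ 601.7636 = 1.56387774202…; keep min(4, 6) = 4 s.f.
Rounded to 4 significant figures: 1.564.

1.564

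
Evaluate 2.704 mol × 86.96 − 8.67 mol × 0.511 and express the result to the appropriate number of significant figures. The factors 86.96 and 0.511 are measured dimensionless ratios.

2.704 × 86.96 = 235.13984 → 235.1 mol (4 s.f., last digit at the 10^-1 place).
8.67 × 0.511 = 4.43037 → 4.43 mol (3 s.f., last digit at the 10^-2 place).
Difference: 230.70947 mol; keep the coarser place, 10^-1.
Result: 2.307 × 10² mol.

2.307 × 10² mol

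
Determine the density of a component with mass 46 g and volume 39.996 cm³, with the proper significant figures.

density = 46 g ÷ 39.996 cm³ = 1.1501150115… g/cm³.
46 has 2 significant figures; 39.996 has 5.
Division/multiplication keeps the fewest: 2 significant figures.
Rounded: 1.2 g/cm³.

1.2 g/cm³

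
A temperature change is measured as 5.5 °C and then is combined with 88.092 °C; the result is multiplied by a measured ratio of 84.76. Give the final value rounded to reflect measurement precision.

7.93 × 10³ °C

5.5 °C + 88.092 °C = 93.592 °C; the sum is limited to 1 decimal place (3 s.f.).
Carrying full precision, 93.592 × 84.76 = 7932.85792 °C; 84.76 has 4 s.f., so the result keeps min(3, 4) = 3 s.f.
Rounded to 3 significant figures: 7.93 × 10³ °C.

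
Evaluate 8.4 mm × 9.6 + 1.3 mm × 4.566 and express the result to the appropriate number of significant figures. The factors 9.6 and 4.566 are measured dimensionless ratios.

87 mm

8.4 × 9.6 = 80.64 → 81 mm (2 s.f., last digit at the 10^0 place).
1.3 × 4.566 = 5.9358 → 5.9 mm (2 s.f., last digit at the 10^-1 place).
Sum: 86.5758 mm; keep the coarser place, 10^0.
Result: 87 mm.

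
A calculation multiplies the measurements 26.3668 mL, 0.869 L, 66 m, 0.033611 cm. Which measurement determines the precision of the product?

26.3668 mL → 6 s.f.; 0.869 L → 3 s.f.; 66 m → 2 s.f.; 0.033611 cm → 5 s.f.
The fewest is 2 significant figures, from 66 m.

66 m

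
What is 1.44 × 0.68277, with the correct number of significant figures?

1.44 × 0.68277 = 0.9831888
Multiplication/division keeps the fewest significant figures: 1.44 → 3 s.f., 0.68277 → 5 s.f.; limit is 3.
Rounded to 3 significant figures: 0.983.

0.983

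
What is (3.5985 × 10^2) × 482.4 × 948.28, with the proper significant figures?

(3.5985 × 10^2) × 482.4 × 948.28 = 164613480.379…
Multiplication/division keeps the fewest significant figures: 3.5985 × 10^2 → 5 s.f., 482.4 → 4 s.f., 948.28 → 5 s.f.; limit is 4.
Rounded to 4 significant figures: 1.646 × 10^8.

1.646 × 10^8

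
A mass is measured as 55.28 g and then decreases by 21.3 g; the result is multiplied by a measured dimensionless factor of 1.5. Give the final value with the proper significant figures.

51 g

55.28 g − 21.3 g = 33.98 g; the difference is limited to 1 decimal place (3 s.f.).
Carrying full precision, 33.98 × 1.5 = 50.97 g; 1.5 has 2 s.f., so the result keeps min(3, 2) = 2 s.f.
Rounded to 2 significant figures: 51 g.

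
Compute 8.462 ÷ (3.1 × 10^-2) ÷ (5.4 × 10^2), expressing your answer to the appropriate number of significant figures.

0.51

8.462 ÷ (3.1 × 10^-2) ÷ (5.4 × 10^2) = 0.505495818399…
Multiplication/division keeps the fewest significant figures: 8.462 → 4 s.f., 3.1 × 10^-2 → 2 s.f., 5.4 × 10^2 → 2 s.f.; limit is 2.
Rounded to 2 significant figures: 0.51.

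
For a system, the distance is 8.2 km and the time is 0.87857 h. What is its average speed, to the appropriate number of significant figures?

9.3 km/h

average speed = 8.2 km ÷ 0.87857 h = 9.33334850951… km/h.
8.2 has 2 significant figures; 0.87857 has 5.
Division/multiplication keeps the fewest: 2 significant figures.
Rounded: 9.3 km/h.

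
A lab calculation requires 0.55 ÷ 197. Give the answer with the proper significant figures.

0.55 ÷ 197 = 0.00279187817259…
Multiplication/division keeps the fewest significant figures: 0.55 → 2 s.f., 197 → 3 s.f.; limit is 2.
Rounded to 2 significant figures: 0.0028.

0.0028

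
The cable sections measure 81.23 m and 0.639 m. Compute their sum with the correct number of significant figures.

81.23 m + 0.639 m = 81.869 m.
Addition/subtraction keeps the fewest decimal places: 81.23 → 2 decimal places, 0.639 → 3 decimal places; limit is 2.
Rounded to 2 decimal places: 81.87 m.

81.87 m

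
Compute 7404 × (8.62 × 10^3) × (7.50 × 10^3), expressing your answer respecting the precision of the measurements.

7404 × (8.62 × 10^3) × (7.50 × 10^3) = 4.786686 × 10^11
Multiplication/division keeps the fewest significant figures: 7404 → 4 s.f., 8.62 × 10^3 → 3 s.f., 7.50 × 10^3 → 3 s.f.; limit is 3.
Rounded to 3 significant figures: 4.79 × 10^11.

4.79 × 10^11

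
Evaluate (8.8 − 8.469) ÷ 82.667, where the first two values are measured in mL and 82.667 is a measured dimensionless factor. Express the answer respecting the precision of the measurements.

4 × 10^-3 mL

8.8 mL − 8.469 mL = 0.331 mL; the difference is limited to 1 decimal place (1 s.f.).
Carrying full precision, 0.331 ÷ 82.667 = 0.00400401611284… mL; 82.667 has 5 s.f., so the result keeps min(1, 5) = 1 s.f.
Rounded to 1 significant figure: 4 × 10^-3 mL.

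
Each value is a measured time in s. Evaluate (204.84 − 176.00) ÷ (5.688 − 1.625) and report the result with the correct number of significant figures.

204.84 − 176.00 = 28.84, limited to 2 d.p. → 4 s.f.; 5.688 − 1.625 = 4.063, limited to 3 d.p. → 4 s.f.
Carrying full precision, 28.84 ÷ 4.063 = 7.09820329806…; keep min(4, 4) = 4 s.f.
Rounded to 4 significant figures: 7.098.

7.098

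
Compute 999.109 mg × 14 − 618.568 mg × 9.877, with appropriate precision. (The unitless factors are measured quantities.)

999.109 × 14 = 13987.526 → 1.4 × 10^4 mg (2 s.f., last digit at the 10^3 place).
618.568 × 9.877 = 6109.596136 → 6110. mg (4 s.f., last digit at the 10^0 place).
Difference: 7877.929864 mg; keep the coarser place, 10^3.
Result: 8 × 10^3 mg.

8 × 10^3 mg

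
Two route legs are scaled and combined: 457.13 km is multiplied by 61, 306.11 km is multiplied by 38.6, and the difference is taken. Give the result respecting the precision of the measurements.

457.13 × 61 = 27884.93 → 2.8 × 10^4 km (2 s.f., last digit at the 10^3 place).
306.11 × 38.6 = 11815.846 → 1.18 × 10^4 km (3 s.f., last digit at the 10^2 place).
Difference: 16069.084 km; keep the coarser place, 10^3.
Result: 1.6 × 10^4 km.

1.6 × 10^4 km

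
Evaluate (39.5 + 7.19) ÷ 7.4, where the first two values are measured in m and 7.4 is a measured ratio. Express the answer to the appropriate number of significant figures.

39.5 m + 7.19 m = 46.69 m; the sum is limited to 1 decimal place (3 s.f.).
Carrying full precision, 46.69 ÷ 7.4 = 6.30945945946… m; 7.4 has 2 s.f., so the result keeps min(3, 2) = 2 s.f.
Rounded to 2 significant figures: 6.3 m.

6.3 m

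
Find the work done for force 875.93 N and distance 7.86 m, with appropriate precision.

work done = 875.93 N × 7.86 m = 6884.8098 J.
875.93 has 5 significant figures; 7.86 has 3.
Division/multiplication keeps the fewest: 3 significant figures.
Rounded: 6.88 × 10³ J.

6.88 × 10³ J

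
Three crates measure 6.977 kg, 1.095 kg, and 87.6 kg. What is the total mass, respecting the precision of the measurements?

95.7 kg

6.977 kg + 1.095 kg + 87.6 kg = 95.672 kg.
Addition/subtraction keeps the fewest decimal places: 6.977 → 3 decimal places, 1.095 → 3 decimal places, 87.6 → 1 decimal place; limit is 1.
Rounded to 1 decimal place: 95.7 kg.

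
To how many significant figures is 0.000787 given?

3

0.000787: leading zeros are not significant.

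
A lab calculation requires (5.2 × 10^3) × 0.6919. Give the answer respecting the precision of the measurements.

(5.2 × 10^3) × 0.6919 = 3597.88
Multiplication/division keeps the fewest significant figures: 5.2 × 10^3 → 2 s.f., 0.6919 → 4 s.f.; limit is 2.
Rounded to 2 significant figures: 3.6 × 10^3.

3.6 × 10^3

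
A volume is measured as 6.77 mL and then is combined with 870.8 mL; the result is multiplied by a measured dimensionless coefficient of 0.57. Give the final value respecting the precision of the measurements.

6.77 mL + 870.8 mL = 877.57 mL; the sum is limited to 1 decimal place (4 s.f.).
Carrying full precision, 877.57 × 0.57 = 500.2149 mL; 0.57 has 2 s.f., so the result keeps min(4, 2) = 2 s.f.
Rounded to 2 significant figures: 5.0 × 10² mL.

5.0 × 10² mL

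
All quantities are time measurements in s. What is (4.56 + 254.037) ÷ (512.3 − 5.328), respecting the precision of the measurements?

5.101 × 10⁻¹

4.56 + 254.037 = 258.597, limited to 2 d.p. → 5 s.f.; 512.3 − 5.328 = 506.972, limited to 1 d.p. → 4 s.f.
Carrying full precision, 258.597 ÷ 506.972 = 0.510081424615…; keep min(5, 4) = 4 s.f.
Rounded to 4 significant figures: 5.101 × 10⁻¹.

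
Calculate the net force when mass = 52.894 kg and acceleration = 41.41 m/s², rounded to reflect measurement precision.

2.190 × 10³ N

net force = 52.894 kg × 41.41 m/s² = 2190.34054 N.
52.894 has 5 significant figures; 41.41 has 4.
Division/multiplication keeps the fewest: 4 significant figures.
Rounded: 2.190 × 10³ N.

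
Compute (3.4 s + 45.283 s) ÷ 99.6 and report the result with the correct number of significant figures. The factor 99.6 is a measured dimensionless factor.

3.4 s + 45.283 s = 48.683 s; the sum is limited to 1 decimal place (3 s.f.).
Carrying full precision, 48.683 ÷ 99.6 = 0.488785140562… s; 99.6 has 3 s.f., so the result keeps min(3, 3) = 3 s.f.
Rounded to 3 significant figures: 4.89 × 10^-1 s.

4.89 × 10^-1 s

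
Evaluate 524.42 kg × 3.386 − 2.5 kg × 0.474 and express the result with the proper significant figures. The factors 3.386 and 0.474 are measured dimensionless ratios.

524.42 × 3.386 = 1775.68612 → 1.776 × 10^3 kg (4 s.f., last digit at the 10^0 place).
2.5 × 0.474 = 1.185 → 1.2 kg (2 s.f., last digit at the 10^-1 place).
Difference: 1774.50112 kg; keep the coarser place, 10^0.
Result: 1775 kg.

1775 kg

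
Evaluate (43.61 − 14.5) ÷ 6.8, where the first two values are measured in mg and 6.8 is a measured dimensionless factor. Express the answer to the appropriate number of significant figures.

4.3 mg

43.61 mg − 14.5 mg = 29.11 mg; the difference is limited to 1 decimal place (3 s.f.).
Carrying full precision, 29.11 ÷ 6.8 = 4.28088235294… mg; 6.8 has 2 s.f., so the result keeps min(3, 2) = 2 s.f.
Rounded to 2 significant figures: 4.3 mg.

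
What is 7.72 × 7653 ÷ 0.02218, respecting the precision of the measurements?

7.72 × 7653 ÷ 0.02218 = 2663713.25518…
Multiplication/division keeps the fewest significant figures: 7.72 → 3 s.f., 7653 → 4 s.f., 0.02218 → 4 s.f.; limit is 3.
Rounded to 3 significant figures: 2.66 × 10^6.

2.66 × 10^6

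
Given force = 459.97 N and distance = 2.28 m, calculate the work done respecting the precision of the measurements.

work done = 459.97 N × 2.28 m = 1048.7316 J.
459.97 has 5 significant figures; 2.28 has 3.
Division/multiplication keeps the fewest: 3 significant figures.
Rounded: 1.05 × 10^3 J.

1.05 × 10^3 J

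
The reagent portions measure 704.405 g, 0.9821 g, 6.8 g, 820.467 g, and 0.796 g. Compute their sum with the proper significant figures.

1533.5 g

704.405 g + 0.9821 g + 6.8 g + 820.467 g + 0.796 g = 1533.4501 g.
Addition/subtraction keeps the fewest decimal places: 704.405 → 3 decimal places, 0.9821 → 4 decimal places, 6.8 → 1 decimal place, 820.467 → 3 decimal places, 0.796 → 3 decimal places; limit is 1.
Rounded to 1 decimal place: 1533.5 g.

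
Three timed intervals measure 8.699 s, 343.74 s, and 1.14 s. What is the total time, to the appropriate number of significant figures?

8.699 s + 343.74 s + 1.14 s = 353.579 s.
Addition/subtraction keeps the fewest decimal places: 8.699 → 3 decimal places, 343.74 → 2 decimal places, 1.14 → 2 decimal places; limit is 2.
Rounded to 2 decimal places: 353.58 s.

353.58 s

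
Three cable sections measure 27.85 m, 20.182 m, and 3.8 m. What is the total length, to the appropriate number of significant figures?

27.85 m + 20.182 m + 3.8 m = 51.832 m.
Addition/subtraction keeps the fewest decimal places: 27.85 → 2 decimal places, 20.182 → 3 decimal places, 3.8 → 1 decimal place; limit is 1.
Rounded to 1 decimal place: 51.8 m.

51.8 m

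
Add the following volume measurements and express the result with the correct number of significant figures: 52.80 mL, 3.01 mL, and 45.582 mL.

101.39 mL

52.80 mL + 3.01 mL + 45.582 mL = 101.392 mL.
Addition/subtraction keeps the fewest decimal places: 52.80 → 2 decimal places, 3.01 → 2 decimal places, 45.582 → 3 decimal places; limit is 2.
Rounded to 2 decimal places: 101.39 mL.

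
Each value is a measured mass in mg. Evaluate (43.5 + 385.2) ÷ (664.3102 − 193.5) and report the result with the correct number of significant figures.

0.9106

43.5 + 385.2 = 428.7, limited to 1 d.p. → 4 s.f.; 664.3102 − 193.5 = 470.8102, limited to 1 d.p. → 4 s.f.
Carrying full precision, 428.7 ÷ 470.8102 = 0.910558012549…; keep min(4, 4) = 4 s.f.
Rounded to 4 significant figures: 0.9106.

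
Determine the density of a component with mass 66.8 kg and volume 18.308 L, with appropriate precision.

3.65 kg/L

density = 66.8 kg ÷ 18.308 L = 3.64867817348… kg/L.
66.8 has 3 significant figures; 18.308 has 5.
Division/multiplication keeps the fewest: 3 significant figures.
Rounded: 3.65 kg/L.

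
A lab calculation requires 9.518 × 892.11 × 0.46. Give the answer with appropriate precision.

9.518 × 892.11 × 0.46 = 3905.9073708
Multiplication/division keeps the fewest significant figures: 9.518 → 4 s.f., 892.11 → 5 s.f., 0.46 → 2 s.f.; limit is 2.
Rounded to 2 significant figures: 3.9 × 10³.

3.9 × 10³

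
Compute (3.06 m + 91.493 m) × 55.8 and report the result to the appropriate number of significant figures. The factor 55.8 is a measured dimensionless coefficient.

5.28 × 10³ m

3.06 m + 91.493 m = 94.553 m; the sum is limited to 2 decimal places (4 s.f.).
Carrying full precision, 94.553 × 55.8 = 5276.0574 m; 55.8 has 3 s.f., so the result keeps min(4, 3) = 3 s.f.
Rounded to 3 significant figures: 5.28 × 10³ m.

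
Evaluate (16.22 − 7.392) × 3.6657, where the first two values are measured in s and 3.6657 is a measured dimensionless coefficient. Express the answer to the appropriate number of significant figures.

32.4 s

16.22 s − 7.392 s = 8.828 s; the difference is limited to 2 decimal places (3 s.f.).
Carrying full precision, 8.828 × 3.6657 = 32.3607996 s; 3.6657 has 5 s.f., so the result keeps min(3, 5) = 3 s.f.
Rounded to 3 significant figures: 32.4 s.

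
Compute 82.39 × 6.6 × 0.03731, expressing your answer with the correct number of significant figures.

2.0 × 10¹

82.39 × 6.6 × 0.03731 = 20.28820794
Multiplication/division keeps the fewest significant figures: 82.39 → 4 s.f., 6.6 → 2 s.f., 0.03731 → 4 s.f.; limit is 2.
Rounded to 2 significant figures: 2.0 × 10¹.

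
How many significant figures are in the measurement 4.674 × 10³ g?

4

4.674 × 10³: in scientific notation every digit of the coefficient is significant.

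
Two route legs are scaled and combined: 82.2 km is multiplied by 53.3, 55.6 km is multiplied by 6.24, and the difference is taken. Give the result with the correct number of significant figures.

4.03 × 10³ km

82.2 × 53.3 = 4381.26 → 4.38 × 10³ km (3 s.f., last digit at the 10^1 place).
55.6 × 6.24 = 346.944 → 3.47 × 10² km (3 s.f., last digit at the 10^0 place).
Difference: 4034.316 km; keep the coarser place, 10^1.
Result: 4.03 × 10³ km.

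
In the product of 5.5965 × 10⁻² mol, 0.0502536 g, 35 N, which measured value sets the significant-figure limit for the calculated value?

5.5965 × 10⁻² mol → 5 s.f.; 0.0502536 g → 6 s.f.; 35 N → 2 s.f.
The fewest is 2 significant figures, from 35 N.

35 N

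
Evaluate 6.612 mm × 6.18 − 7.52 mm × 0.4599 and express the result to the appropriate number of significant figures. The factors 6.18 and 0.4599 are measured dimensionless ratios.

37.4 mm

6.612 × 6.18 = 40.86216 → 40.9 mm (3 s.f., last digit at the 10^-1 place).
7.52 × 0.4599 = 3.458448 → 3.46 mm (3 s.f., last digit at the 10^-2 place).
Difference: 37.403712 mm; keep the coarser place, 10^-1.
Result: 37.4 mm.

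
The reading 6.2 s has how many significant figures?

6.2: every digit is nonzero and significant.

2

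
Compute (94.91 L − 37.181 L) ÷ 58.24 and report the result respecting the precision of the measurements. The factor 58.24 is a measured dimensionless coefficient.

94.91 L − 37.181 L = 57.729 L; the difference is limited to 2 decimal places (4 s.f.).
Carrying full precision, 57.729 ÷ 58.24 = 0.991225961538… L; 58.24 has 4 s.f., so the result keeps min(4, 4) = 4 s.f.
Rounded to 4 significant figures: 0.9912 L.

0.9912 L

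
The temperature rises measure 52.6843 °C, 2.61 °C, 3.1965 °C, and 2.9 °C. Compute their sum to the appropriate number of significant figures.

61.4 °C

52.6843 °C + 2.61 °C + 3.1965 °C + 2.9 °C = 61.3908 °C.
Addition/subtraction keeps the fewest decimal places: 52.6843 → 4 decimal places, 2.61 → 2 decimal places, 3.1965 → 4 decimal places, 2.9 → 1 decimal place; limit is 1.
Rounded to 1 decimal place: 61.4 °C.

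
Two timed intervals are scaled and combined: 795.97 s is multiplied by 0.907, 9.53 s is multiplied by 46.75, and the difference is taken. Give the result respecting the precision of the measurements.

276 s

795.97 × 0.907 = 721.94479 → 7.22 × 10^2 s (3 s.f., last digit at the 10^0 place).
9.53 × 46.75 = 445.5275 → 446 s (3 s.f., last digit at the 10^0 place).
Difference: 276.41729 s; keep the coarser place, 10^0.
Result: 276 s.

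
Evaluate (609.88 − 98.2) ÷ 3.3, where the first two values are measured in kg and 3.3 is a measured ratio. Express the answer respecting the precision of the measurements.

1.6 × 10² kg

609.88 kg − 98.2 kg = 511.68 kg; the difference is limited to 1 decimal place (4 s.f.).
Carrying full precision, 511.68 ÷ 3.3 = 155.054545455… kg; 3.3 has 2 s.f., so the result keeps min(4, 2) = 2 s.f.
Rounded to 2 significant figures: 1.6 × 10² kg.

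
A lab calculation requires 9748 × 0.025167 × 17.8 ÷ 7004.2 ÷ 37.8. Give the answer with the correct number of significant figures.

0.0165

9748 × 0.025167 × 17.8 ÷ 7004.2 ÷ 37.8 = 0.0164936446477…
Multiplication/division keeps the fewest significant figures: 9748 → 4 s.f., 0.025167 → 5 s.f., 17.8 → 3 s.f., 7004.2 → 5 s.f., 37.8 → 3 s.f.; limit is 3.
Rounded to 3 significant figures: 0.0165.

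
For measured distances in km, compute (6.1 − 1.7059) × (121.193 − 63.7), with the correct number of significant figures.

2.5 × 10² km²

6.1 − 1.7059 = 4.3941, limited to 1 d.p. → 2 s.f.; 121.193 − 63.7 = 57.493, limited to 1 d.p. → 3 s.f.
Carrying full precision, 4.3941 × 57.493 = 252.6299913; keep min(2, 3) = 2 s.f.
Rounded to 2 significant figures: 2.5 × 10² km².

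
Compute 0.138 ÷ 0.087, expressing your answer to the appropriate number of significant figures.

0.138 ÷ 0.087 = 1.58620689655…
Multiplication/division keeps the fewest significant figures: 0.138 → 3 s.f., 0.087 → 2 s.f.; limit is 2.
Rounded to 2 significant figures: 1.6.

1.6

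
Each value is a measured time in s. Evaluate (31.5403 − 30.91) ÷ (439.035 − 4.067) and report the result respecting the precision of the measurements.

0.0014

31.5403 − 30.91 = 0.6303, limited to 2 d.p. → 2 s.f.; 439.035 − 4.067 = 434.968, limited to 3 d.p. → 6 s.f.
Carrying full precision, 0.6303 ÷ 434.968 = 0.00144907211565…; keep min(2, 6) = 2 s.f.
Rounded to 2 significant figures: 0.0014.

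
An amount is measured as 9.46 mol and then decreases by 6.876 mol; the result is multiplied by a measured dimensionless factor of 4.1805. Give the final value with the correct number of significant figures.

10.8 mol

9.46 mol − 6.876 mol = 2.584 mol; the difference is limited to 2 decimal places (3 s.f.).
Carrying full precision, 2.584 × 4.1805 = 10.802412 mol; 4.1805 has 5 s.f., so the result keeps min(3, 5) = 3 s.f.
Rounded to 3 significant figures: 10.8 mol.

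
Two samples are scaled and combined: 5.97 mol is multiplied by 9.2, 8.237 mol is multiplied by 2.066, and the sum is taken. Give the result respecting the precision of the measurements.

5.97 × 9.2 = 54.924 → 55 mol (2 s.f., last digit at the 10^0 place).
8.237 × 2.066 = 17.017642 → 17.02 mol (4 s.f., last digit at the 10^-2 place).
Sum: 71.941642 mol; keep the coarser place, 10^0.
Result: 72 mol.

72 mol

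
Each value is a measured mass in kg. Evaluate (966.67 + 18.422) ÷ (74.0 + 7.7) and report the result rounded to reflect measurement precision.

966.67 + 18.422 = 985.092, limited to 2 d.p. → 5 s.f.; 74.0 + 7.7 = 81.7, limited to 1 d.p. → 3 s.f.
Carrying full precision, 985.092 ÷ 81.7 = 12.0574296206…; keep min(5, 3) = 3 s.f.
Rounded to 3 significant figures: 12.1.

12.1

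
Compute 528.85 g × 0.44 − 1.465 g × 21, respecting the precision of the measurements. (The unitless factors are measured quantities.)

2.0 × 10^2 g

528.85 × 0.44 = 232.694 → 2.3 × 10^2 g (2 s.f., last digit at the 10^1 place).
1.465 × 21 = 30.765 → 31 g (2 s.f., last digit at the 10^0 place).
Difference: 201.929 g; keep the coarser place, 10^1.
Result: 2.0 × 10^2 g.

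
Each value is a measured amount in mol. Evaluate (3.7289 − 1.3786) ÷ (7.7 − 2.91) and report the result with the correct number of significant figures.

3.7289 − 1.3786 = 2.3503, limited to 4 d.p. → 5 s.f.; 7.7 − 2.91 = 4.79, limited to 1 d.p. → 2 s.f.
Carrying full precision, 2.3503 ÷ 4.79 = 0.490668058455…; keep min(5, 2) = 2 s.f.
Rounded to 2 significant figures: 0.49.

0.49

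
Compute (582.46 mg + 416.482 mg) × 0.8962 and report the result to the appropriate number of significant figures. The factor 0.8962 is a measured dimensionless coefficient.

895.3 mg

582.46 mg + 416.482 mg = 998.942 mg; the sum is limited to 2 decimal places (5 s.f.).
Carrying full precision, 998.942 × 0.8962 = 895.2518204 mg; 0.8962 has 4 s.f., so the result keeps min(5, 4) = 4 s.f.
Rounded to 4 significant figures: 895.3 mg.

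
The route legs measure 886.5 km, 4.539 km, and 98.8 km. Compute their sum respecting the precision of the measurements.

886.5 km + 4.539 km + 98.8 km = 989.839 km.
Addition/subtraction keeps the fewest decimal places: 886.5 → 1 decimal place, 4.539 → 3 decimal places, 98.8 → 1 decimal place; limit is 1.
Rounded to 1 decimal place: 989.8 km.

989.8 km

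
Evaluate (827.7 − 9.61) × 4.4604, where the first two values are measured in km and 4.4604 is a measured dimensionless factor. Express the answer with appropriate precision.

3649 km

827.7 km − 9.61 km = 818.09 km; the difference is limited to 1 decimal place (4 s.f.).
Carrying full precision, 818.09 × 4.4604 = 3649.008636 km; 4.4604 has 5 s.f., so the result keeps min(4, 5) = 4 s.f.
Rounded to 4 significant figures: 3649 km.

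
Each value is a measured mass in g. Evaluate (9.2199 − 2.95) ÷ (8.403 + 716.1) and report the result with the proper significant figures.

0.00865

9.2199 − 2.95 = 6.2699, limited to 2 d.p. → 3 s.f.; 8.403 + 716.1 = 724.503, limited to 1 d.p. → 4 s.f.
Carrying full precision, 6.2699 ÷ 724.503 = 0.00865407044553…; keep min(3, 4) = 3 s.f.
Rounded to 3 significant figures: 0.00865.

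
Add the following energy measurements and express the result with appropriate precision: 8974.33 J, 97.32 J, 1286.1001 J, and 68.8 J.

8974.33 J + 97.32 J + 1286.1001 J + 68.8 J = 10426.5501 J.
Addition/subtraction keeps the fewest decimal places: 8974.33 → 2 decimal places, 97.32 → 2 decimal places, 1286.1001 → 4 decimal places, 68.8 → 1 decimal place; limit is 1.
Rounded to 1 decimal place: 1.04266 × 10^4 J.

1.04266 × 10^4 J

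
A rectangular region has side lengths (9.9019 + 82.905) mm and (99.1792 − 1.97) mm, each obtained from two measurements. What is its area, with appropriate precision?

9.9019 + 82.905 = 92.8069, limited to 3 d.p. → 5 s.f.; 99.1792 − 1.97 = 97.2092, limited to 2 d.p. → 4 s.f.
Carrying full precision, 92.8069 × 97.2092 = 9021.68450348; keep min(5, 4) = 4 s.f.
Rounded to 4 significant figures: 9022 mm².

9022 mm²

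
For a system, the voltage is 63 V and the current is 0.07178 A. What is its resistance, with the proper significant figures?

8.8 × 10^2 Ω

resistance = 63 V ÷ 0.07178 A = 877.681805517… Ω.
63 has 2 significant figures; 0.07178 has 4.
Division/multiplication keeps the fewest: 2 significant figures.
Rounded: 8.8 × 10^2 Ω.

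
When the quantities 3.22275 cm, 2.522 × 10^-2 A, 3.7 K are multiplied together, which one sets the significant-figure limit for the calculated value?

3.7 K

3.22275 cm → 6 s.f.; 2.522 × 10^-2 A → 4 s.f.; 3.7 K → 2 s.f.
The fewest is 2 significant figures, from 3.7 K.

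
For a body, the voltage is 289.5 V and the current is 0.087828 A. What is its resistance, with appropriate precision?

resistance = 289.5 V ÷ 0.087828 A = 3296.21532996… Ω.
289.5 has 4 significant figures; 0.087828 has 5.
Division/multiplication keeps the fewest: 4 significant figures.
Rounded: 3296 Ω.

3296 Ω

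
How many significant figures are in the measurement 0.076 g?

0.076: leading zeros are not significant.

2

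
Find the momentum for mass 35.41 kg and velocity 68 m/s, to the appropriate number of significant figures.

2.4 × 10³ kg·m/s

momentum = 35.41 kg × 68 m/s = 2407.88 kg·m/s.
35.41 has 4 significant figures; 68 has 2.
Division/multiplication keeps the fewest: 2 significant figures.
Rounded: 2.4 × 10³ kg·m/s.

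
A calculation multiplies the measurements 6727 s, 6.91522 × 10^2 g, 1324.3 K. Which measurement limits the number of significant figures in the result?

6727 s

6727 s → 4 s.f.; 6.91522 × 10^2 g → 6 s.f.; 1324.3 K → 5 s.f.
The fewest is 4 significant figures, from 6727 s.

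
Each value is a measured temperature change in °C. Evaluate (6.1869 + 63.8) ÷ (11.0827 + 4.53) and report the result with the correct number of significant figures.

4.48

6.1869 + 63.8 = 69.9869, limited to 1 d.p. → 3 s.f.; 11.0827 + 4.53 = 15.6127, limited to 2 d.p. → 4 s.f.
Carrying full precision, 69.9869 ÷ 15.6127 = 4.48269037386…; keep min(3, 4) = 3 s.f.
Rounded to 3 significant figures: 4.48.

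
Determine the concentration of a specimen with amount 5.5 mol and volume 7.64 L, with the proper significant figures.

concentration = 5.5 mol ÷ 7.64 L = 0.719895287958… mol/L.
5.5 has 2 significant figures; 7.64 has 3.
Division/multiplication keeps the fewest: 2 significant figures.
Rounded: 0.72 mol/L.

0.72 mol/L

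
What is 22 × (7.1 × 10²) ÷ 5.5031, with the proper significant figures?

2.8 × 10³

22 × (7.1 × 10²) ÷ 5.5031 = 2838.40017445…
Multiplication/division keeps the fewest significant figures: 22 → 2 s.f., 7.1 × 10² → 2 s.f., 5.5031 → 5 s.f.; limit is 2.
Rounded to 2 significant figures: 2.8 × 10³.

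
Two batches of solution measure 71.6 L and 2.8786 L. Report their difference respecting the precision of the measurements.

68.7 L

71.6 L − 2.8786 L = 68.7214 L.
Addition/subtraction keeps the fewest decimal places: 71.6 → 1 decimal place, 2.8786 → 4 decimal places; limit is 1.
Rounded to 1 decimal place: 68.7 L.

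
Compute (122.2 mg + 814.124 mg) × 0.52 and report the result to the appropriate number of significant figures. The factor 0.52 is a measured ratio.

4.9 × 10² mg

122.2 mg + 814.124 mg = 936.324 mg; the sum is limited to 1 decimal place (4 s.f.).
Carrying full precision, 936.324 × 0.52 = 486.88848 mg; 0.52 has 2 s.f., so the result keeps min(4, 2) = 2 s.f.
Rounded to 2 significant figures: 4.9 × 10² mg.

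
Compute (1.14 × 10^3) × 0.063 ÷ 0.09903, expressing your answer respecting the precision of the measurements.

7.3 × 10^2

(1.14 × 10^3) × 0.063 ÷ 0.09903 = 725.23477734…
Multiplication/division keeps the fewest significant figures: 1.14 × 10^3 → 3 s.f., 0.063 → 2 s.f., 0.09903 → 4 s.f.; limit is 2.
Rounded to 2 significant figures: 7.3 × 10^2.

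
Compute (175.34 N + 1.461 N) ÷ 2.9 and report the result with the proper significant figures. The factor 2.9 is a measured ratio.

175.34 N + 1.461 N = 176.801 N; the sum is limited to 2 decimal places (5 s.f.).
Carrying full precision, 176.801 ÷ 2.9 = 60.965862069… N; 2.9 has 2 s.f., so the result keeps min(5, 2) = 2 s.f.
Rounded to 2 significant figures: 61 N.

61 N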